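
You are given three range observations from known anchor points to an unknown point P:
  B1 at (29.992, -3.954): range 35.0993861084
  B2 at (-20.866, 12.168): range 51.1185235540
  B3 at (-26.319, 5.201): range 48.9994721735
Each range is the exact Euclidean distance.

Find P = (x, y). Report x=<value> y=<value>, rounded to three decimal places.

eq1: (x − 29.992)² + (y + 3.954)² = 35.0993861084²
eq2: (x + 20.866)² + (y − 12.168)² = 51.1185235540²
eq3: (x + 26.319)² + (y − 5.201)² = 48.9994721735²
eq3−eq1, eq3−eq2 (x²,y² cancel):
  112.622·x − 18.310·y = 1364.395386
  10.906·x + 13.934·y = -348.445159
det = 112.622·13.934 − -18.310·10.906 = 1768.963808
x = (1364.395386·13.934 − -18.310·-348.445159) / 1768.963808 = 7.140595
y = (112.622·-348.445159 − 1364.395386·10.906) / 1768.963808 = -30.595700

x=7.141 y=-30.596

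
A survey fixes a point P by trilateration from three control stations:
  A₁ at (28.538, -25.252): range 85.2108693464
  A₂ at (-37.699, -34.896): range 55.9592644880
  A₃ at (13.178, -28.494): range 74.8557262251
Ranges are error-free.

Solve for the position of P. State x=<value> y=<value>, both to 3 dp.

eq1: (x − 28.538)² + (y + 25.252)² = 85.2108693464²
eq2: (x + 37.699)² + (y + 34.896)² = 55.9592644880²
eq3: (x − 13.178)² + (y + 28.494)² = 74.8557262251²
eq3−eq1, eq3−eq2 (x²,y² cancel):
  30.720·x + 6.484·y = -1190.999278
  -101.754·x − 12.804·y = 4125.318164
det = 30.720·-12.804 − 6.484·-101.754 = 266.434056
x = (-1190.999278·-12.804 − 6.484·4125.318164) / 266.434056 = -43.158928
y = (30.720·4125.318164 − -1190.999278·-101.754) / 266.434056 = 20.796266

x=-43.159 y=20.796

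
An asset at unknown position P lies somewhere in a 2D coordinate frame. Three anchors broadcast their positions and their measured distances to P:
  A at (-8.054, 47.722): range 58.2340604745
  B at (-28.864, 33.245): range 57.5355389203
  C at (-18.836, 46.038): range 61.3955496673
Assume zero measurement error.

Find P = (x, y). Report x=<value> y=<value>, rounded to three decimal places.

eq1: (x + 8.054)² + (y − 47.722)² = 58.2340604745²
eq2: (x + 28.864)² + (y − 33.245)² = 57.5355389203²
eq3: (x + 18.836)² + (y − 46.038)² = 61.3955496673²
eq3−eq1, eq3−eq2 (x²,y² cancel):
  21.564·x + 3.368·y = 246.171580
  -20.056·x − 25.586·y = -76.856539
det = 21.564·-25.586 − 3.368·-20.056 = -484.187896
x = (246.171580·-25.586 − 3.368·-76.856539) / -484.187896 = 12.473862
y = (21.564·-76.856539 − 246.171580·-20.056) / -484.187896 = -6.773988

x=12.474 y=-6.774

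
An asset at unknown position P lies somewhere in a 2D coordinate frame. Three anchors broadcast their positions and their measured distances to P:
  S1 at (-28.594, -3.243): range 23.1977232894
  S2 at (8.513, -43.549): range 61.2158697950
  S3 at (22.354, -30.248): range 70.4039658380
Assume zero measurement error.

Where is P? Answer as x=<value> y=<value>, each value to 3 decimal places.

eq1: (x + 28.594)² + (y + 3.243)² = 23.1977232894²
eq2: (x − 8.513)² + (y + 43.549)² = 61.2158697950²
eq3: (x − 22.354)² + (y + 30.248)² = 70.4039658380²
eq1−eq2, eq1−eq3 (x²,y² cancel):
  74.214·x − 80.612·y = -2068.395664
  101.896·x − 54.010·y = -3832.075105
det = 74.214·-54.010 − -80.612·101.896 = 4205.742212
x = (-2068.395664·-54.010 − -80.612·-3832.075105) / 4205.742212 = -46.887607
y = (74.214·-3832.075105 − -2068.395664·101.896) / 4205.742212 = -17.507582

x=-46.888 y=-17.508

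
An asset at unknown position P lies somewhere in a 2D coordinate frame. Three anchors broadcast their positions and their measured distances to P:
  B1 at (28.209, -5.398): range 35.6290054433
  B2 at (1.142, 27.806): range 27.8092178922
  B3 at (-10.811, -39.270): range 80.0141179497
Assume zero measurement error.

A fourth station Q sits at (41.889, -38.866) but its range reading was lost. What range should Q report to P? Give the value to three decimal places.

70.312

eq1: (x − 28.209)² + (y + 5.398)² = 35.6290054433²
eq2: (x − 1.142)² + (y − 27.806)² = 27.8092178922²
eq3: (x + 10.811)² + (y + 39.270)² = 80.0141179497²
eq3−eq2, eq3−eq1 (x²,y² cancel):
  23.906·x + 134.152·y = 4744.373650
  78.040·x + 67.744·y = 4298.708506
det = 23.906·67.744 − 134.152·78.040 = -8849.734016
x = (4744.373650·67.744 − 134.152·4298.708506) / -8849.734016 = 28.845782
y = (23.906·4298.708506 − 4744.373650·78.040) / -8849.734016 = 30.225315
|P − Q| = √((28.845782 − 41.889)² + (30.225315 − -38.866)²) = 70.311701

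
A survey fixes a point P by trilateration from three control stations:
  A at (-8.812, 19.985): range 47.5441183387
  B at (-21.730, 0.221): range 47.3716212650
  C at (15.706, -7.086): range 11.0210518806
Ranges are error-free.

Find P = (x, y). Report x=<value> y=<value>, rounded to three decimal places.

x=23.015 y=-15.335

eq1: (x + 8.812)² + (y − 19.985)² = 47.5441183387²
eq2: (x + 21.730)² + (y − 0.221)² = 47.3716212650²
eq3: (x − 15.706)² + (y + 7.086)² = 11.0210518806²
eq3−eq2, eq3−eq1 (x²,y² cancel):
  -74.872·x + 14.614·y = -1947.255008
  -49.036·x + 54.142·y = -1958.817867
det = -74.872·54.142 − 14.614·-49.036 = -3337.107720
x = (-1947.255008·54.142 − 14.614·-1958.817867) / -3337.107720 = 23.014575
y = (-74.872·-1958.817867 − -1947.255008·-49.036) / -3337.107720 = -15.335140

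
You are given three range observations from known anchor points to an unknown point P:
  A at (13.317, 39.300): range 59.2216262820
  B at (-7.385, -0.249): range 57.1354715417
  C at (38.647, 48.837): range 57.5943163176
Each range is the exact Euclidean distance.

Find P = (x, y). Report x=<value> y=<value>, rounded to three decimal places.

eq1: (x − 13.317)² + (y − 39.300)² = 59.2216262820²
eq2: (x + 7.385)² + (y + 0.249)² = 57.1354715417²
eq3: (x − 38.647)² + (y − 48.837)² = 57.5943163176²
eq3−eq1, eq3−eq2 (x²,y² cancel):
  -50.660·x − 19.074·y = -2346.906436
  -92.064·x − 98.172·y = -3771.399788
det = -50.660·-98.172 − -19.074·-92.064 = 3217.364784
x = (-2346.906436·-98.172 − -19.074·-3771.399788) / 3217.364784 = 49.252985
y = (-50.660·-3771.399788 − -2346.906436·-92.064) / 3217.364784 = -7.772349

x=49.253 y=-7.772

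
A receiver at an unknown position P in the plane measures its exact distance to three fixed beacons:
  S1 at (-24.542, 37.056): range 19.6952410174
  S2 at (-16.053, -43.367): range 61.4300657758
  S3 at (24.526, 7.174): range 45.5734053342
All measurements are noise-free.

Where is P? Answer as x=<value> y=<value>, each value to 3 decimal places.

eq1: (x + 24.542)² + (y − 37.056)² = 19.6952410174²
eq2: (x + 16.053)² + (y + 43.367)² = 61.4300657758²
eq3: (x − 24.526)² + (y − 7.174)² = 45.5734053342²
eq2−eq1, eq2−eq3 (x²,y² cancel):
  -16.978·x + 160.846·y = 3222.811864
  81.158·x + 101.082·y = 211.313161
det = -16.978·101.082 − 160.846·81.158 = -14770.109864
x = (3222.811864·101.082 − 160.846·211.313161) / -14770.109864 = -19.754720
y = (-16.978·211.313161 − 3222.811864·81.158) / -14770.109864 = 17.951433

x=-19.755 y=17.951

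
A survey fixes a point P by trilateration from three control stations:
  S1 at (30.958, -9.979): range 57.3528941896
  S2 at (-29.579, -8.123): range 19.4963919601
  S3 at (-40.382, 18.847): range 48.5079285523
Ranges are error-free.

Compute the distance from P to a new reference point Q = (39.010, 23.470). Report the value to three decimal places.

80.494

eq1: (x − 30.958)² + (y + 9.979)² = 57.3528941896²
eq2: (x + 29.579)² + (y + 8.123)² = 19.4963919601²
eq3: (x + 40.382)² + (y − 18.847)² = 48.5079285523²
eq1−eq3, eq1−eq2 (x²,y² cancel):
  -142.680·x + 57.652·y = 1864.272467
  -121.074·x + 3.712·y = 2792.167337
det = -142.680·3.712 − 57.652·-121.074 = 6450.530088
x = (1864.272467·3.712 − 57.652·2792.167337) / 6450.530088 = -23.882355
y = (-142.680·2792.167337 − 1864.272467·-121.074) / 6450.530088 = -26.768577
|P − Q| = √((-23.882355 − 39.010)² + (-26.768577 − 23.470)²) = 80.494490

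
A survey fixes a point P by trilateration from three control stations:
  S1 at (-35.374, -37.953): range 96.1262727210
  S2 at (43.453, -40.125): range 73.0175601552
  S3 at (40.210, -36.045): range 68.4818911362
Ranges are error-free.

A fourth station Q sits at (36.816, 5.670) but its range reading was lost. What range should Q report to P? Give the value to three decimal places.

26.803

eq1: (x + 35.374)² + (y + 37.953)² = 96.1262727210²
eq2: (x − 43.453)² + (y + 40.125)² = 73.0175601552²
eq3: (x − 40.210)² + (y + 36.045)² = 68.4818911362²
eq3−eq1, eq3−eq2 (x²,y² cancel):
  -151.168·x − 3.816·y = -4774.826934
  6.486·x − 8.160·y = -59.701968
det = -151.168·-8.160 − -3.816·6.486 = 1258.281456
x = (-4774.826934·-8.160 − -3.816·-59.701968) / 1258.281456 = 30.783864
y = (-151.168·-59.701968 − -4774.826934·6.486) / 1258.281456 = 31.785062
|P − Q| = √((30.783864 − 36.816)² + (31.785062 − 5.670)²) = 26.802671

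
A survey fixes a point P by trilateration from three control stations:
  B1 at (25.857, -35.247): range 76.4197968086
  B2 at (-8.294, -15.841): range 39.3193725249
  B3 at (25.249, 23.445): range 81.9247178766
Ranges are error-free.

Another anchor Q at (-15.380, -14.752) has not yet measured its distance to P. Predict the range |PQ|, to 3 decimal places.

32.201

eq1: (x − 25.857)² + (y + 35.247)² = 76.4197968086²
eq2: (x + 8.294)² + (y + 15.841)² = 39.3193725249²
eq3: (x − 25.249)² + (y − 23.445)² = 81.9247178766²
eq3−eq2, eq3−eq1 (x²,y² cancel):
  -67.086·x − 78.572·y = 4298.194034
  1.216·x − 117.384·y = 1595.429487
det = -67.086·-117.384 − -78.572·1.216 = 7970.366576
x = (4298.194034·-117.384 − -78.572·1595.429487) / 7970.366576 = -47.574113
y = (-67.086·1595.429487 − 4298.194034·1.216) / 7970.366576 = -14.084369
|P − Q| = √((-47.574113 − -15.380)² + (-14.084369 − -14.752)²) = 32.201035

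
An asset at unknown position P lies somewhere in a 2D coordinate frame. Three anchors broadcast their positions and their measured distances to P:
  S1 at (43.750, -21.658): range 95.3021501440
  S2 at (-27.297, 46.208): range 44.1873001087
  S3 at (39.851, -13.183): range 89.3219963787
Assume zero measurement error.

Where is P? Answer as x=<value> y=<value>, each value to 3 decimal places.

eq1: (x − 43.750)² + (y + 21.658)² = 95.3021501440²
eq2: (x + 27.297)² + (y − 46.208)² = 44.1873001087²
eq3: (x − 39.851)² + (y + 13.183)² = 89.3219963787²
eq2−eq3, eq2−eq1 (x²,y² cancel):
  134.296·x − 118.782·y = -7144.313329
  142.094·x − 135.732·y = -7627.156340
det = 134.296·-135.732 − -118.782·142.094 = -1350.055164
x = (-7144.313329·-135.732 − -118.782·-7627.156340) / -1350.055164 = -47.215147
y = (134.296·-7627.156340 − -7144.313329·142.094) / -1350.055164 = 6.764560

x=-47.215 y=6.765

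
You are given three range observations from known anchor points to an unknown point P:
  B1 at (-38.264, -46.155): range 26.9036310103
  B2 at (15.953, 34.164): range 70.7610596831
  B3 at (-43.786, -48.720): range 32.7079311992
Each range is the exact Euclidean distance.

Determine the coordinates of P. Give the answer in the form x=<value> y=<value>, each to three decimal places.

x=-19.028 y=-27.346

eq1: (x + 38.264)² + (y + 46.155)² = 26.9036310103²
eq2: (x − 15.953)² + (y − 34.164)² = 70.7610596831²
eq3: (x + 43.786)² + (y + 48.720)² = 32.7079311992²
eq1−eq2, eq1−eq3 (x²,y² cancel):
  108.434·x + 160.638·y = -6456.062822
  -11.044·x − 5.130·y = 350.431073
det = 108.434·-5.130 − 160.638·-11.044 = 1217.819652
x = (-6456.062822·-5.130 − 160.638·350.431073) / 1217.819652 = -19.028223
y = (108.434·350.431073 − -6456.062822·-11.044) / 1217.819652 = -27.345687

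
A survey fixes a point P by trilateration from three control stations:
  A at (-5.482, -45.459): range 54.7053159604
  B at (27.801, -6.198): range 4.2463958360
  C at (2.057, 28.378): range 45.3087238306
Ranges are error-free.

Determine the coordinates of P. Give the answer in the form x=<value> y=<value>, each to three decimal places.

x=32.008 y=-5.619

eq1: (x + 5.482)² + (y + 45.459)² = 54.7053159604²
eq2: (x − 27.801)² + (y + 6.198)² = 4.2463958360²
eq3: (x − 2.057)² + (y − 28.378)² = 45.3087238306²
eq3−eq2, eq3−eq1 (x²,y² cancel):
  51.488·x − 69.152·y = 2036.617250
  -15.078·x − 147.674·y = 347.239733
det = 51.488·-147.674 − -69.152·-15.078 = -8646.112768
x = (2036.617250·-147.674 − -69.152·347.239733) / -8646.112768 = 32.007805
y = (51.488·347.239733 − 2036.617250·-15.078) / -8646.112768 = -5.619496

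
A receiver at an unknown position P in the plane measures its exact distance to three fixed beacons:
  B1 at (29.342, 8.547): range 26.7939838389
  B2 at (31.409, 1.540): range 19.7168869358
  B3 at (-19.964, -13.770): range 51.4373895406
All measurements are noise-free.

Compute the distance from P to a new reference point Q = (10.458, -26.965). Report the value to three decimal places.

eq1: (x − 29.342)² + (y − 8.547)² = 26.7939838389²
eq2: (x − 31.409)² + (y − 1.540)² = 19.7168869358²
eq3: (x + 19.964)² + (y + 13.770)² = 51.4373895406²
eq2−eq1, eq2−eq3 (x²,y² cancel):
  -4.134·x + 14.014·y = -384.054648
  -102.746·x − 30.620·y = -2657.772097
det = -4.134·-30.620 − 14.014·-102.746 = 1566.465524
x = (-384.054648·-30.620 − 14.014·-2657.772097) / 1566.465524 = 31.284296
y = (-4.134·-2657.772097 − -384.054648·-102.746) / 1566.465524 = -18.176493
|P − Q| = √((31.284296 − 10.458)² + (-18.176493 − -26.965)²) = 22.604700

22.605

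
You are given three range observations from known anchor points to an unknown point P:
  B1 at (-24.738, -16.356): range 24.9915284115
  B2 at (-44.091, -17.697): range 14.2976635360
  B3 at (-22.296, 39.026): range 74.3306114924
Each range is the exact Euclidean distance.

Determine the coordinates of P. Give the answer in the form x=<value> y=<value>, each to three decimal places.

eq1: (x + 24.738)² + (y + 16.356)² = 24.9915284115²
eq2: (x + 44.091)² + (y + 17.697)² = 14.2976635360²
eq3: (x + 22.296)² + (y − 39.026)² = 74.3306114924²
eq2−eq3, eq2−eq1 (x²,y² cancel):
  43.590·x + 113.446·y = -5557.676420
  38.706·x + 2.682·y = -1797.866020
det = 43.590·2.682 − 113.446·38.706 = -4274.132496
x = (-5557.676420·2.682 − 113.446·-1797.866020) / -4274.132496 = -44.232372
y = (43.590·-1797.866020 − -5557.676420·38.706) / -4274.132496 = -31.993965

x=-44.232 y=-31.994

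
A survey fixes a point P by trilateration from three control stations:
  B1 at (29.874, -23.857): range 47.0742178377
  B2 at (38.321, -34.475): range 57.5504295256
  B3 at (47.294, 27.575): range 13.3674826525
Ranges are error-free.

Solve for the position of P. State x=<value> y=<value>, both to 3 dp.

x=34.747 y=22.964

eq1: (x − 29.874)² + (y + 23.857)² = 47.0742178377²
eq2: (x − 38.321)² + (y + 34.475)² = 57.5504295256²
eq3: (x − 47.294)² + (y − 27.575)² = 13.3674826525²
eq1−eq3, eq1−eq2 (x²,y² cancel):
  34.840·x + 102.864·y = 3572.783129
  16.894·x − 21.236·y = 99.342387
det = 34.840·-21.236 − 102.864·16.894 = -2477.646656
x = (3572.783129·-21.236 − 102.864·99.342387) / -2477.646656 = 34.746834
y = (34.840·99.342387 − 3572.783129·16.894) / -2477.646656 = 22.964336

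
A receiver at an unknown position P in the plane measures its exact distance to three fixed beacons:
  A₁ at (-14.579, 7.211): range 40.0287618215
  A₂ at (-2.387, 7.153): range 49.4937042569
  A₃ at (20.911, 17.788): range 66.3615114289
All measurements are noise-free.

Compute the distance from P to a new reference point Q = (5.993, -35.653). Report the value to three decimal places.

86.280

eq1: (x + 14.579)² + (y − 7.211)² = 40.0287618215²
eq2: (x + 2.387)² + (y − 7.153)² = 49.4937042569²
eq3: (x − 20.911)² + (y − 17.788)² = 66.3615114289²
eq2−eq3, eq2−eq1 (x²,y² cancel):
  46.596·x + 21.270·y = -1257.403751
  -24.384·x + 0.116·y = 1055.007572
det = 46.596·0.116 − 21.270·-24.384 = 524.052816
x = (-1257.403751·0.116 − 21.270·1055.007572) / 524.052816 = -43.098461
y = (46.596·1055.007572 − -1257.403751·-24.384) / 524.052816 = 35.299113
|P − Q| = √((-43.098461 − 5.993)² + (35.299113 − -35.653)²) = 86.279626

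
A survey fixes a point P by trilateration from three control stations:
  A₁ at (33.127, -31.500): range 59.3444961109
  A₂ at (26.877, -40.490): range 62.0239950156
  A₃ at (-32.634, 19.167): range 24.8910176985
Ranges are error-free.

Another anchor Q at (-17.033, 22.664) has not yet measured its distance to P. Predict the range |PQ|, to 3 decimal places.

14.971

eq1: (x − 33.127)² + (y + 31.500)² = 59.3444961109²
eq2: (x − 26.877)² + (y + 40.490)² = 62.0239950156²
eq3: (x + 32.634)² + (y − 19.167)² = 24.8910176985²
eq2−eq1, eq2−eq3 (x²,y² cancel):
  12.500·x + 17.980·y = 53.041639
  -119.022·x + 119.314·y = 2297.951812
det = 12.500·119.314 − 17.980·-119.022 = 3631.440560
x = (53.041639·119.314 − 17.980·2297.951812) / 3631.440560 = -9.634899
y = (12.500·2297.951812 − 53.041639·-119.022) / 3631.440560 = 9.648380
|P − Q| = √((-9.634899 − -17.033)² + (9.648380 − 22.664)²) = 14.971248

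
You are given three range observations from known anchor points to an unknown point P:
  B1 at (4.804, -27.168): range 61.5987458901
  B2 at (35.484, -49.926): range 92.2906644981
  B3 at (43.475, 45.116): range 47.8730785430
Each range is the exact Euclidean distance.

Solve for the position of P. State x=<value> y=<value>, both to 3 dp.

x=-3.072 y=33.925

eq1: (x − 4.804)² + (y + 27.168)² = 61.5987458901²
eq2: (x − 35.484)² + (y + 49.926)² = 92.2906644981²
eq3: (x − 43.475)² + (y − 45.116)² = 47.8730785430²
eq2−eq1, eq2−eq3 (x²,y² cancel):
  -61.360·x + 45.516·y = 1732.620166
  15.982·x + 190.084·y = 6399.544453
det = -61.360·190.084 − 45.516·15.982 = -12390.990952
x = (1732.620166·190.084 − 45.516·6399.544453) / -12390.990952 = -3.071724
y = (-61.360·6399.544453 − 1732.620166·15.982) / -12390.990952 = 33.925195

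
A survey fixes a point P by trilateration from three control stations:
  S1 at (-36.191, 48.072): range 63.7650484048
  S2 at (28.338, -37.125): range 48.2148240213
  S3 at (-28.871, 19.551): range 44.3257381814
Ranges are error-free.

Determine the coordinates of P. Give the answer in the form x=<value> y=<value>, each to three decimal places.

eq1: (x + 36.191)² + (y − 48.072)² = 63.7650484048²
eq2: (x − 28.338)² + (y + 37.125)² = 48.2148240213²
eq3: (x + 28.871)² + (y − 19.551)² = 44.3257381814²
eq1−eq2, eq1−eq3 (x²,y² cancel):
  129.058·x − 170.394·y = 301.914347
  14.640·x − 57.042·y = -303.719090
det = 129.058·-57.042 − -170.394·14.640 = -4867.158276
x = (301.914347·-57.042 − -170.394·-303.719090) / -4867.158276 = 14.171248
y = (129.058·-303.719090 − 301.914347·14.640) / -4867.158276 = 8.961575

x=14.171 y=8.962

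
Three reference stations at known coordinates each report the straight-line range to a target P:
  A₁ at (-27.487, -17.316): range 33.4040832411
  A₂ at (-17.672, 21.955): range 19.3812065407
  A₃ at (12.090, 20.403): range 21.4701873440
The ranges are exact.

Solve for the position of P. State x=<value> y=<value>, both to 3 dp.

eq1: (x + 27.487)² + (y + 17.316)² = 33.4040832411²
eq2: (x + 17.672)² + (y − 21.955)² = 19.3812065407²
eq3: (x − 12.090)² + (y − 20.403)² = 21.4701873440²
eq3−eq1, eq3−eq2 (x²,y² cancel):
  -79.154·x − 75.438·y = -161.935317
  -59.524·x + 3.104·y = 317.208878
det = -79.154·3.104 − -75.438·-59.524 = -4736.065528
x = (-161.935317·3.104 − -75.438·317.208878) / -4736.065528 = -4.946502
y = (-79.154·317.208878 − -161.935317·-59.524) / -4736.065528 = 7.336763

x=-4.947 y=7.337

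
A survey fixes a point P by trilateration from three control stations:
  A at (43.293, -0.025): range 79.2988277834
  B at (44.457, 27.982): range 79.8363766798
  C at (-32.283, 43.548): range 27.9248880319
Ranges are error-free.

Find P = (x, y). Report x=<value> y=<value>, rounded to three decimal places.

x=-34.430 y=15.706

eq1: (x − 43.293)² + (y + 0.025)² = 79.2988277834²
eq2: (x − 44.457)² + (y − 27.982)² = 79.8363766798²
eq3: (x + 32.283)² + (y − 43.548)² = 27.9248880319²
eq2−eq1, eq2−eq3 (x²,y² cancel):
  -2.328·x − 56.014·y = -799.589745
  -153.480·x + 31.132·y = 5773.250890
det = -2.328·31.132 − -56.014·-153.480 = -8669.504016
x = (-799.589745·31.132 − -56.014·5773.250890) / -8669.504016 = -34.429887
y = (-2.328·5773.250890 − -799.589745·-153.480) / -8669.504016 = 15.705761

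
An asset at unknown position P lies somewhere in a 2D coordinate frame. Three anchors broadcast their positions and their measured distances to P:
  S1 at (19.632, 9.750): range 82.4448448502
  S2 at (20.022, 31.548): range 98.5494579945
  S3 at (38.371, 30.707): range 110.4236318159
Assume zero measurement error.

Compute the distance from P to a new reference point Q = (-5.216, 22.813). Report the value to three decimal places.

eq1: (x − 19.632)² + (y − 9.750)² = 82.4448448502²
eq2: (x − 20.022)² + (y − 31.548)² = 98.5494579945²
eq3: (x − 38.371)² + (y − 30.707)² = 110.4236318159²
eq1−eq3, eq1−eq2 (x²,y² cancel):
  37.478·x + 41.914·y = -3461.450455
  0.780·x + 43.596·y = -1999.164365
det = 37.478·43.596 − 41.914·0.780 = 1601.197968
x = (-3461.450455·43.596 − 41.914·-1999.164365) / 1601.197968 = -41.913880
y = (37.478·-1999.164365 − -3461.450455·0.780) / 1601.197968 = -45.106696
|P − Q| = √((-41.913880 − -5.216)² + (-45.106696 − 22.813)²) = 77.199867

77.200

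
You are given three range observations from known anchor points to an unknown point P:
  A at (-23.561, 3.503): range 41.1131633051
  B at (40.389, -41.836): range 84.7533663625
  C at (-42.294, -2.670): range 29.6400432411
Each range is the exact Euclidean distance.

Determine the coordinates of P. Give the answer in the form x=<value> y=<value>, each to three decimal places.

x=-43.823 y=-32.271

eq1: (x + 23.561)² + (y − 3.503)² = 41.1131633051²
eq2: (x − 40.389)² + (y + 41.836)² = 84.7533663625²
eq3: (x + 42.294)² + (y + 2.670)² = 29.6400432411²
eq1−eq2, eq1−eq3 (x²,y² cancel):
  127.900·x − 90.678·y = -2678.710426
  -37.466·x − 12.346·y = 2040.279640
det = 127.900·-12.346 − -90.678·-37.466 = -4976.395348
x = (-2678.710426·-12.346 − -90.678·2040.279640) / -4976.395348 = -43.822852
y = (127.900·2040.279640 − -2678.710426·-37.466) / -4976.395348 = -32.270587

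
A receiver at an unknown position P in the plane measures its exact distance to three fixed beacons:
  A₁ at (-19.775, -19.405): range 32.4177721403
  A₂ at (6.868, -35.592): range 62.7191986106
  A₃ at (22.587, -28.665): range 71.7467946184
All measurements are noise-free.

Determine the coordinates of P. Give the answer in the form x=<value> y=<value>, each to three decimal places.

x=-40.483 y=5.537

eq1: (x + 19.775)² + (y + 19.405)² = 32.4177721403²
eq2: (x − 6.868)² + (y + 35.592)² = 62.7191986106²
eq3: (x − 22.587)² + (y + 28.665)² = 71.7467946184²
eq1−eq2, eq1−eq3 (x²,y² cancel):
  53.286·x − 32.374·y = -2336.430686
  84.724·x − 18.520·y = -3532.440443
det = 53.286·-18.520 − -32.374·84.724 = 1755.998056
x = (-2336.430686·-18.520 − -32.374·-3532.440443) / 1755.998056 = -40.483263
y = (53.286·-3532.440443 − -2336.430686·84.724) / 1755.998056 = 5.536528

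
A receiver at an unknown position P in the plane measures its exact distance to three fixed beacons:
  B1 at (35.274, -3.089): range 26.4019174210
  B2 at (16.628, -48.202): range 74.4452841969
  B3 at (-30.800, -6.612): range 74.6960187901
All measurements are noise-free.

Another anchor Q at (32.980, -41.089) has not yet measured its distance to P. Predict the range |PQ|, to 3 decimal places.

eq1: (x − 35.274)² + (y + 3.089)² = 26.4019174210²
eq2: (x − 16.628)² + (y + 48.202)² = 74.4452841969²
eq3: (x + 30.800)² + (y + 6.612)² = 74.6960187901²
eq2−eq1, eq2−eq3 (x²,y² cancel):
  37.292·x + 90.226·y = 3498.912905
  -94.856·x + 83.180·y = -1644.959528
det = 37.292·83.180 − 90.226·-94.856 = 11660.426016
x = (3498.912905·83.180 − 90.226·-1644.959528) / 11660.426016 = 37.687962
y = (37.292·-1644.959528 − 3498.912905·-94.856) / 11660.426016 = 23.202330
|P − Q| = √((37.687962 − 32.980)² + (23.202330 − -41.089)²) = 64.463478

64.463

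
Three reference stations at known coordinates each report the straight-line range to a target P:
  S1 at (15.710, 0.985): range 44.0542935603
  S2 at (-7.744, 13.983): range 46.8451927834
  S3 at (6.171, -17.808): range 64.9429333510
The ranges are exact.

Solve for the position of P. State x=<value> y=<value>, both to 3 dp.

eq1: (x − 15.710)² + (y − 0.985)² = 44.0542935603²
eq2: (x + 7.744)² + (y − 13.983)² = 46.8451927834²
eq3: (x − 6.171)² + (y + 17.808)² = 64.9429333510²
eq3−eq1, eq3−eq2 (x²,y² cancel):
  19.078·x + 37.586·y = 2169.372031
  -27.830·x + 63.582·y = 1923.400225
det = 19.078·63.582 − 37.586·-27.830 = 2259.035776
x = (2169.372031·63.582 − 37.586·1923.400225) / 2259.035776 = 29.056685
y = (19.078·1923.400225 − 2169.372031·-27.830) / 2259.035776 = 42.968887

x=29.057 y=42.969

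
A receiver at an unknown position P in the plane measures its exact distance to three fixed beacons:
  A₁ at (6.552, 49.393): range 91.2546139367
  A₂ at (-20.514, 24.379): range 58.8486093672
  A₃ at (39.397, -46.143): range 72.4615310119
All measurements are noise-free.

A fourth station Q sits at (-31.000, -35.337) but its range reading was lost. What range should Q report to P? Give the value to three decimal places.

eq1: (x − 6.552)² + (y − 49.393)² = 91.2546139367²
eq2: (x + 20.514)² + (y − 24.379)² = 58.8486093672²
eq3: (x − 39.397)² + (y + 46.143)² = 72.4615310119²
eq2−eq1, eq2−eq3 (x²,y² cancel):
  54.132·x + 50.028·y = -3396.808424
  119.822·x − 141.044·y = 878.625569
det = 54.132·-141.044 − 50.028·119.822 = -13629.448824
x = (-3396.808424·-141.044 − 50.028·878.625569) / -13629.448824 = -31.926718
y = (54.132·878.625569 − -3396.808424·119.822) / -13629.448824 = -33.352349
|P − Q| = √((-31.926718 − -31.000)² + (-33.352349 − -35.337)²) = 2.190353

2.190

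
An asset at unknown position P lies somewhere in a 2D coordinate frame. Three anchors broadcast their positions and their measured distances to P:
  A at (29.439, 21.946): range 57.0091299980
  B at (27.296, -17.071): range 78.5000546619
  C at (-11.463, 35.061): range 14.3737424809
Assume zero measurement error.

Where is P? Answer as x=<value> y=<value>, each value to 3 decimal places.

x=-23.691 y=42.617

eq1: (x − 29.439)² + (y − 21.946)² = 57.0091299980²
eq2: (x − 27.296)² + (y + 17.071)² = 78.5000546619²
eq3: (x + 11.463)² + (y − 35.061)² = 14.3737424809²
eq1−eq2, eq1−eq3 (x²,y² cancel):
  -4.286·x − 78.034·y = -3224.008659
  -81.804·x + 26.230·y = 3055.828883
det = -4.286·26.230 − -78.034·-81.804 = -6495.915116
x = (-3224.008659·26.230 − -78.034·3055.828883) / -6495.915116 = -23.690704
y = (-4.286·3055.828883 − -3224.008659·-81.804) / -6495.915116 = 42.616642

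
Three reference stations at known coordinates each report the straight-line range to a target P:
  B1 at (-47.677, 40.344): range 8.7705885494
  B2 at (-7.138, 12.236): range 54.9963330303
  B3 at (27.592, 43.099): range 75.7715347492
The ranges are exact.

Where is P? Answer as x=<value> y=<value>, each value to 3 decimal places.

eq1: (x + 47.677)² + (y − 40.344)² = 8.7705885494²
eq2: (x + 7.138)² + (y − 12.236)² = 54.9963330303²
eq3: (x − 27.592)² + (y − 43.099)² = 75.7715347492²
eq3−eq2, eq3−eq1 (x²,y² cancel):
  -69.460·x − 61.726·y = 298.557306
  -150.538·x − 5.510·y = 6946.294655
det = -69.460·-5.510 − -61.726·-150.538 = -8909.383988
x = (298.557306·-5.510 − -61.726·6946.294655) / -8909.383988 = -47.940681
y = (-69.460·6946.294655 − 298.557306·-150.538) / -8909.383988 = 49.110624

x=-47.941 y=49.111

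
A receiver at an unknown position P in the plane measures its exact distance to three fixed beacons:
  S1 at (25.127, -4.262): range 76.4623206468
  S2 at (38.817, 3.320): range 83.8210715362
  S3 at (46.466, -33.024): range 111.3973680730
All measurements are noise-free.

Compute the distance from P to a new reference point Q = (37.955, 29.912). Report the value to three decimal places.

eq1: (x − 25.127)² + (y + 4.262)² = 76.4623206468²
eq2: (x − 38.817)² + (y − 3.320)² = 83.8210715362²
eq3: (x − 46.466)² + (y + 33.024)² = 111.3973680730²
eq3−eq2, eq3−eq1 (x²,y² cancel):
  -15.298·x + 72.688·y = 3651.509737
  -42.678·x + 57.524·y = 3962.744176
det = -15.298·57.524 − 72.688·-42.678 = 2222.176312
x = (3651.509737·57.524 − 72.688·3962.744176) / 2222.176312 = -35.098251
y = (-15.298·3962.744176 − 3651.509737·-42.678) / 2222.176312 = 42.848568
|P − Q| = √((-35.098251 − 37.955)² + (42.848568 − 29.912)²) = 74.189840

74.190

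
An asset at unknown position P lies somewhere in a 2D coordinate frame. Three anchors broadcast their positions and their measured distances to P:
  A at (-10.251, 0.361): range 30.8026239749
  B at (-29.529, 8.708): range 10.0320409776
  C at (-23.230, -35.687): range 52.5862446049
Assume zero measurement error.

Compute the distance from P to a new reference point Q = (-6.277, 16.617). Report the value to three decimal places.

eq1: (x + 10.251)² + (y − 0.361)² = 30.8026239749²
eq2: (x + 29.529)² + (y − 8.708)² = 10.0320409776²
eq3: (x + 23.230)² + (y + 35.687)² = 52.5862446049²
eq2−eq1, eq2−eq3 (x²,y² cancel):
  38.556·x − 16.694·y = -1690.737581
  12.598·x − 88.790·y = -1799.267511
det = 38.556·-88.790 − -16.694·12.598 = -3213.076228
x = (-1690.737581·-88.790 − -16.694·-1799.267511) / -3213.076228 = -37.373411
y = (38.556·-1799.267511 − -1690.737581·12.598) / -3213.076228 = 14.961564
|P − Q| = √((-37.373411 − -6.277)² + (14.961564 − 16.617)²) = 31.140444

31.140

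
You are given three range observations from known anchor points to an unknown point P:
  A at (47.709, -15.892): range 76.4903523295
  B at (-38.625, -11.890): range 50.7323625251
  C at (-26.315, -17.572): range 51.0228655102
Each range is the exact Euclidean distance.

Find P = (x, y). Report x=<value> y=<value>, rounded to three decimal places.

eq1: (x − 47.709)² + (y + 15.892)² = 76.4903523295²
eq2: (x + 38.625)² + (y + 11.890)² = 50.7323625251²
eq3: (x + 26.315)² + (y + 17.572)² = 51.0228655102²
eq1−eq3, eq1−eq2 (x²,y² cancel):
  -148.048·x − 3.360·y = 1719.991259
  -172.668·x + 8.004·y = 2381.559772
det = -148.048·8.004 − -3.360·-172.668 = -1765.140672
x = (1719.991259·8.004 − -3.360·2381.559772) / -1765.140672 = -12.332644
y = (-148.048·2381.559772 − 1719.991259·-172.668) / -1765.140672 = 31.497609

x=-12.333 y=31.498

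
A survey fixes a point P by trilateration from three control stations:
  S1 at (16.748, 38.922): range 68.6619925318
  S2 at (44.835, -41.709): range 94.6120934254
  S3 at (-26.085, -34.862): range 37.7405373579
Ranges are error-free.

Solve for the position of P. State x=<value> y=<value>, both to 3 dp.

eq1: (x − 16.748)² + (y − 38.922)² = 68.6619925318²
eq2: (x − 44.835)² + (y + 41.709)² = 94.6120934254²
eq3: (x + 26.085)² + (y + 34.862)² = 37.7405373579²
eq2−eq1, eq2−eq3 (x²,y² cancel):
  -56.174·x + 161.262·y = 2282.578686
  -141.840·x + 13.694·y = 5673.068425
det = -56.174·13.694 − 161.262·-141.840 = 22104.155324
x = (2282.578686·13.694 − 161.262·5673.068425) / 22104.155324 = -39.974055
y = (-56.174·5673.068425 − 2282.578686·-141.840) / 22104.155324 = 0.229912

x=-39.974 y=0.230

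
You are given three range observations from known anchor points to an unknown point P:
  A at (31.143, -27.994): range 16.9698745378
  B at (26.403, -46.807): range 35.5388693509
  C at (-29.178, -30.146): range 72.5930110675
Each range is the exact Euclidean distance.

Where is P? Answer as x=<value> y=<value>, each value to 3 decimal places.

x=41.766 y=-14.760

eq1: (x − 31.143)² + (y + 27.994)² = 16.9698745378²
eq2: (x − 26.403)² + (y + 46.807)² = 35.5388693509²
eq3: (x + 29.178)² + (y + 30.146)² = 72.5930110675²
eq2−eq3, eq2−eq1 (x²,y² cancel):
  -111.162·x + 33.322·y = -5134.610679
  9.480·x + 37.626·y = -159.428580
det = -111.162·37.626 − 33.322·9.480 = -4498.473972
x = (-5134.610679·37.626 − 33.322·-159.428580) / -4498.473972 = 41.765804
y = (-111.162·-159.428580 − -5134.610679·9.480) / -4498.473972 = -14.760230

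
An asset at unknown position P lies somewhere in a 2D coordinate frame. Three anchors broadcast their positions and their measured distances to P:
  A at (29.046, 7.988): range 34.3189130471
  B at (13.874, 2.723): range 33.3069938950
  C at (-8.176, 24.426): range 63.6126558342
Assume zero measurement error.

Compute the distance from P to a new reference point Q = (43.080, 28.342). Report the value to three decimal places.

eq1: (x − 29.046)² + (y − 7.988)² = 34.3189130471²
eq2: (x − 13.874)² + (y − 2.723)² = 33.3069938950²
eq3: (x + 8.176)² + (y − 24.426)² = 63.6126558342²
eq3−eq2, eq3−eq1 (x²,y² cancel):
  44.100·x − 43.406·y = 2473.640293
  74.444·x − 32.876·y = 3112.783998
det = 44.100·-32.876 − -43.406·74.444 = 1781.484664
x = (2473.640293·-32.876 − -43.406·3112.783998) / 1781.484664 = 30.193975
y = (44.100·3112.783998 − 2473.640293·74.444) / 1781.484664 = -26.311708
|P − Q| = √((30.193975 − 43.080)² + (-26.311708 − 28.342)²) = 56.152270

56.152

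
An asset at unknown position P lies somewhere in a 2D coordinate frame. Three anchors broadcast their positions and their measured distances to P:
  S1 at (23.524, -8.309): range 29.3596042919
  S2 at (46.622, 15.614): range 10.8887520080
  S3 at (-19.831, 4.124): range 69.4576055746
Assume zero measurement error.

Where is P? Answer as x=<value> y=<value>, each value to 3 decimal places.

x=49.619 y=5.146

eq1: (x − 23.524)² + (y + 8.309)² = 29.3596042919²
eq2: (x − 46.622)² + (y − 15.614)² = 10.8887520080²
eq3: (x + 19.831)² + (y − 4.124)² = 69.4576055746²
eq3−eq1, eq3−eq2 (x²,y² cancel):
  86.710·x − 24.866·y = 4174.514728
  132.906·x + 22.980·y = 6712.925995
det = 86.710·22.980 − -24.866·132.906 = 5297.436396
x = (4174.514728·22.980 − -24.866·6712.925995) / 5297.436396 = 49.619089
y = (86.710·6712.925995 − 4174.514728·132.906) / 5297.436396 = 5.145840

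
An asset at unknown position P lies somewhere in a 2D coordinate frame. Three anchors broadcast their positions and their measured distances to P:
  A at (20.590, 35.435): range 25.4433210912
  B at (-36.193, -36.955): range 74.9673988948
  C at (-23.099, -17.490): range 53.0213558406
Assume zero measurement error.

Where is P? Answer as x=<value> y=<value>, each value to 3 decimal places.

eq1: (x − 20.590)² + (y − 35.435)² = 25.4433210912²
eq2: (x + 36.193)² + (y + 36.955)² = 74.9673988948²
eq3: (x + 23.099)² + (y + 17.490)² = 53.0213558406²
eq1−eq2, eq1−eq3 (x²,y² cancel):
  -113.566·x − 144.780·y = -3976.730360
  -87.378·x − 105.850·y = -3004.025011
det = -113.566·-105.850 − -144.780·-87.378 = -629.625740
x = (-3976.730360·-105.850 − -144.780·-3004.025011) / -629.625740 = 22.212930
y = (-113.566·-3004.025011 − -3976.730360·-87.378) / -629.625740 = 10.043492

x=22.213 y=10.043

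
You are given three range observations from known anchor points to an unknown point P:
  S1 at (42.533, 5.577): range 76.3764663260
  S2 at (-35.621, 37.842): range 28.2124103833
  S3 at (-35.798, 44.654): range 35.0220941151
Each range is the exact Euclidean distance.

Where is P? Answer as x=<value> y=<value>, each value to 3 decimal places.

eq1: (x − 42.533)² + (y − 5.577)² = 76.3764663260²
eq2: (x + 35.621)² + (y − 37.842)² = 28.2124103833²
eq3: (x + 35.798)² + (y − 44.654)² = 35.0220941151²
eq1−eq3, eq1−eq2 (x²,y² cancel):
  -156.662·x + 78.154·y = 6042.135034
  -156.308·x + 64.530·y = 5898.138096
det = -156.662·64.530 − 78.154·-156.308 = 2106.696572
x = (6042.135034·64.530 − 78.154·5898.138096) / 2106.696572 = -33.732485
y = (-156.662·5898.138096 − 6042.135034·-156.308) / 2106.696572 = 9.692868

x=-33.732 y=9.693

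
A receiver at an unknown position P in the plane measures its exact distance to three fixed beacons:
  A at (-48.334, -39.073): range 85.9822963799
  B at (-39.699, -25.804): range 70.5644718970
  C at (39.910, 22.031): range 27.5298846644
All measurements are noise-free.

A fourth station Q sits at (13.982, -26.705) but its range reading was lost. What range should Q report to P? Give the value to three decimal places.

48.541

eq1: (x + 48.334)² + (y + 39.073)² = 85.9822963799²
eq2: (x + 39.699)² + (y + 25.804)² = 70.5644718970²
eq3: (x − 39.910)² + (y − 22.031)² = 27.5298846644²
eq3−eq2, eq3−eq1 (x²,y² cancel):
  -159.218·x − 95.670·y = -4057.766188
  -176.488·x − 122.208·y = -4850.358917
det = -159.218·-122.208 − -95.670·-176.488 = 2573.106384
x = (-4057.766188·-122.208 − -95.670·-4850.358917) / 2573.106384 = 12.381009
y = (-159.218·-4850.358917 − -4057.766188·-176.488) / 2573.106384 = 21.809206
|P − Q| = √((12.381009 − 13.982)² + (21.809206 − -26.705)²) = 48.540615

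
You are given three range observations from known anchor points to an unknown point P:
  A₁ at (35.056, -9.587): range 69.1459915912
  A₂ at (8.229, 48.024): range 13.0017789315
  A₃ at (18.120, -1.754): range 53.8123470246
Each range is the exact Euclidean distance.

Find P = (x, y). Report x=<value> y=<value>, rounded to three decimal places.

x=-4.730 y=46.966

eq1: (x − 35.056)² + (y + 9.587)² = 69.1459915912²
eq2: (x − 8.229)² + (y − 48.024)² = 13.0017789315²
eq3: (x − 18.120)² + (y + 1.754)² = 53.8123470246²
eq3−eq2, eq3−eq1 (x²,y² cancel):
  -19.782·x + 99.556·y = 4769.332538
  33.872·x − 15.666·y = -895.976672
det = -19.782·-15.666 − 99.556·33.872 = -3062.256020
x = (4769.332538·-15.666 − 99.556·-895.976672) / -3062.256020 = -4.729680
y = (-19.782·-895.976672 − 4769.332538·33.872) / -3062.256020 = 46.966230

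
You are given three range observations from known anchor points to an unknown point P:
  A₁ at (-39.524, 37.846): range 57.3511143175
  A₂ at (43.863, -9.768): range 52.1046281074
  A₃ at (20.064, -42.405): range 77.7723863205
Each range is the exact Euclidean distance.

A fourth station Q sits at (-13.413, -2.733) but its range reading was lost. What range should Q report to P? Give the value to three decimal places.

eq1: (x + 39.524)² + (y − 37.846)² = 57.3511143175²
eq2: (x − 43.863)² + (y + 9.768)² = 52.1046281074²
eq3: (x − 20.064)² + (y + 42.405)² = 77.7723863205²
eq3−eq1, eq3−eq2 (x²,y² cancel):
  -119.176·x + 160.502·y = 3553.111932
  47.598·x + 65.274·y = 3152.280276
det = -119.176·65.274 − 160.502·47.598 = -15418.668420
x = (3553.111932·65.274 − 160.502·3152.280276) / -15418.668420 = 17.772057
y = (-119.176·3152.280276 − 3553.111932·47.598) / -15418.668420 = 35.333607
|P − Q| = √((17.772057 − -13.413)² + (35.333607 − -2.733)²) = 49.209495

49.209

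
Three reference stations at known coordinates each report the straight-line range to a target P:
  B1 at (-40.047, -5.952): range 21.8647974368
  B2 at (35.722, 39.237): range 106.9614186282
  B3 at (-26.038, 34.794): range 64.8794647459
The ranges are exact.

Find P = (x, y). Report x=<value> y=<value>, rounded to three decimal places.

x=-49.182 y=-25.817

eq1: (x + 40.047)² + (y + 5.952)² = 21.8647974368²
eq2: (x − 35.722)² + (y − 39.237)² = 106.9614186282²
eq3: (x + 26.038)² + (y − 34.794)² = 64.8794647459²
eq1−eq3, eq1−eq2 (x²,y² cancel):
  28.018·x + 81.492·y = -3481.864212
  151.538·x + 90.378·y = -9786.260768
det = 28.018·90.378 − 81.492·151.538 = -9816.923892
x = (-3481.864212·90.378 − 81.492·-9786.260768) / -9816.923892 = -49.182213
y = (28.018·-9786.260768 − -3481.864212·151.538) / -9816.923892 = -25.816976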